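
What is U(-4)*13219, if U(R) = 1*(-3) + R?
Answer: -92533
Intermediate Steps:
U(R) = -3 + R
U(-4)*13219 = (-3 - 4)*13219 = -7*13219 = -92533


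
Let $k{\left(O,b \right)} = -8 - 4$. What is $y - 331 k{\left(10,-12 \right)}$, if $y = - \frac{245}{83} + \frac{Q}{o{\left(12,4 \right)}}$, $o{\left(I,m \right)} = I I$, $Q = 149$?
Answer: $\frac{47450431}{11952} \approx 3970.1$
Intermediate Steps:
$k{\left(O,b \right)} = -12$ ($k{\left(O,b \right)} = -8 - 4 = -12$)
$o{\left(I,m \right)} = I^{2}$
$y = - \frac{22913}{11952}$ ($y = - \frac{245}{83} + \frac{149}{12^{2}} = \left(-245\right) \frac{1}{83} + \frac{149}{144} = - \frac{245}{83} + 149 \cdot \frac{1}{144} = - \frac{245}{83} + \frac{149}{144} = - \frac{22913}{11952} \approx -1.9171$)
$y - 331 k{\left(10,-12 \right)} = - \frac{22913}{11952} - -3972 = - \frac{22913}{11952} + 3972 = \frac{47450431}{11952}$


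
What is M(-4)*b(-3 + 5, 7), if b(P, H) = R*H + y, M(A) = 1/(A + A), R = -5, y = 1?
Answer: 17/4 ≈ 4.2500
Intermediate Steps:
M(A) = 1/(2*A)
b(P, H) = 1 - 5*H (b(P, H) = -5*H + 1 = 1 - 5*H)
M(-4)*b(-3 + 5, 7) = ((1/2)/(-4))*(1 - 5*7) = ((1/2)*(-1/4))*(1 - 35) = -1/8*(-34) = 17/4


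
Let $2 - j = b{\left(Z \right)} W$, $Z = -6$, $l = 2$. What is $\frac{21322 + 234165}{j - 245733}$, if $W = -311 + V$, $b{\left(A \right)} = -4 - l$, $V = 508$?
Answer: $- \frac{255487}{244549} \approx -1.0447$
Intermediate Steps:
$b{\left(A \right)} = -6$ ($b{\left(A \right)} = -4 - 2 = -6$)
$W = 197$ ($W = -311 + 508 = 197$)
$j = 1184$ ($j = 2 - \left(-6\right) 197 = 2 - -1182 = 2 + 1182 = 1184$)
$\frac{21322 + 234165}{j - 245733} = \frac{21322 + 234165}{1184 - 245733} = \frac{255487}{-244549} = 255487 \left(- \frac{1}{244549}\right) = - \frac{255487}{244549}$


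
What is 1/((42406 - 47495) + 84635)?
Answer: 1/79546 ≈ 1.2571e-5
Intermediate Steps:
1/((42406 - 47495) + 84635) = 1/(-5089 + 84635) = 1/79546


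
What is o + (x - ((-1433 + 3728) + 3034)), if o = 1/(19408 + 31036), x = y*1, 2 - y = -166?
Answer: -260341483/50444 ≈ -5161.0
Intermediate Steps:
y = 168 (y = 2 - 1*(-166) = 2 + 166 = 168)
x = 168 (x = 168*1 = 168)
o = 1/50444 ≈ 1.9824e-5
o + (x - ((-1433 + 3728) + 3034)) = 1/50444 + (168 - ((-1433 + 3728) + 3034)) = 1/50444 + (168 - (2295 + 3034)) = 1/50444 + (168 - 1*5329) = 1/50444 + (168 - 5329) = 1/50444 - 5161 = -260341483/50444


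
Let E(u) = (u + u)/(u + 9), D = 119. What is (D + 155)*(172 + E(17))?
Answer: 617322/13 ≈ 47486.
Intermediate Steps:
E(u) = 2*u/(9 + u) (E(u) = (2*u)/(9 + u) = 2*u/(9 + u))
(D + 155)*(172 + E(17)) = (119 + 155)*(172 + 2*17/(9 + 17)) = 274*(172 + 2*17/26) = 274*(172 + 2*17*(1/26)) = 274*(172 + 17/13) = 274*(2253/13) = 617322/13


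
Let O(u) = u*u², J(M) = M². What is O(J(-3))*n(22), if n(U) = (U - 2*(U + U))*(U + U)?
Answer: -2117016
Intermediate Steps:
n(U) = -6*U² (n(U) = (U - 4*U)*(2*U) = (-3*U)*(2*U) = -6*U²)
O(u) = u³
O(J(-3))*n(22) = ((-3)²)³*(-6*22²) = 9³*(-6*484) = 729*(-2904) = -2117016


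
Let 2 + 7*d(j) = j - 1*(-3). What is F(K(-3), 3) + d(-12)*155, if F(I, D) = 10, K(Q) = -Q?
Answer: -1635/7 ≈ -233.57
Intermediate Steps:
d(j) = ⅐ + j/7 (d(j) = -2/7 + (j - 1*(-3))/7 = -2/7 + (j + 3)/7 = -2/7 + (3 + j)/7 = -2/7 + (3/7 + j/7) = ⅐ + j/7)
F(K(-3), 3) + d(-12)*155 = 10 + (⅐ + (⅐)*(-12))*155 = 10 + (⅐ - 12/7)*155 = 10 - 11/7*155 = 10 - 1705/7 = -1635/7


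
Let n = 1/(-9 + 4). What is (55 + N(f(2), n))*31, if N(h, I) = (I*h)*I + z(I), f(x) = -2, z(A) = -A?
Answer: 42718/25 ≈ 1708.7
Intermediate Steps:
n = -1/5 (n = 1/(-5) = -1/5 ≈ -0.20000)
N(h, I) = -I + h*I**2 (N(h, I) = (I*h)*I - I = h*I**2 - I = -I + h*I**2)
(55 + N(f(2), n))*31 = (55 - (-1 - 1/5*(-2))/5)*31 = (55 - (-1 + 2/5)/5)*31 = (55 - 1/5*(-3/5))*31 = (55 + 3/25)*31 = (1378/25)*31 = 42718/25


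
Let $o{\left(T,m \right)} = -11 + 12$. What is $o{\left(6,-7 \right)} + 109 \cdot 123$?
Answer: $13408$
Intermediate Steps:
$o{\left(T,m \right)} = 1$
$o{\left(6,-7 \right)} + 109 \cdot 123 = 1 + 109 \cdot 123 = 1 + 13407 = 13408$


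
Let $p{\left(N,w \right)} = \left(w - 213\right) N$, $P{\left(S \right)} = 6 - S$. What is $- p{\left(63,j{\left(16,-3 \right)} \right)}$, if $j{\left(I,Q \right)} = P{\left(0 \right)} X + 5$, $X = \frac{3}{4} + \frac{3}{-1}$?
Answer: $\frac{27909}{2} \approx 13955.0$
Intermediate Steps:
$X = - \frac{9}{4}$ ($X = 3 \cdot \frac{1}{4} + 3 \left(-1\right) = \frac{3}{4} - 3 = - \frac{9}{4} \approx -2.25$)
$j{\left(I,Q \right)} = - \frac{17}{2}$ ($j{\left(I,Q \right)} = \left(6 - 0\right) \left(- \frac{9}{4}\right) + 5 = \left(6 + 0\right) \left(- \frac{9}{4}\right) + 5 = 6 \left(- \frac{9}{4}\right) + 5 = - \frac{27}{2} + 5 = - \frac{17}{2}$)
$p{\left(N,w \right)} = N \left(-213 + w\right)$ ($p{\left(N,w \right)} = \left(-213 + w\right) N = N \left(-213 + w\right)$)
$- p{\left(63,j{\left(16,-3 \right)} \right)} = - 63 \left(-213 - \frac{17}{2}\right) = - \frac{63 \left(-443\right)}{2} = \left(-1\right) \left(- \frac{27909}{2}\right) = \frac{27909}{2}$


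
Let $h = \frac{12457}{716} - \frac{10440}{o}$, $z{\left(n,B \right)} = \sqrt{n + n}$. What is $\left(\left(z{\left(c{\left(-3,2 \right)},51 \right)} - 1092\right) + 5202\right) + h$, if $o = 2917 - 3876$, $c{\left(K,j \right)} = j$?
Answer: $\frac{2842901431}{686644} \approx 4140.3$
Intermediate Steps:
$z{\left(n,B \right)} = \sqrt{2} \sqrt{n}$ ($z{\left(n,B \right)} = \sqrt{2 n} = \sqrt{2} \sqrt{n}$)
$o = -959$
$h = \frac{19421303}{686644}$ ($h = \frac{12457}{716} - \frac{10440}{-959} = 12457 \cdot \frac{1}{716} - - \frac{10440}{959} = \frac{12457}{716} + \frac{10440}{959} = \frac{19421303}{686644} \approx 28.284$)
$\left(\left(z{\left(c{\left(-3,2 \right)},51 \right)} - 1092\right) + 5202\right) + h = \left(\left(\sqrt{2} \sqrt{2} - 1092\right) + 5202\right) + \frac{19421303}{686644} = \left(\left(2 - 1092\right) + 5202\right) + \frac{19421303}{686644} = \left(-1090 + 5202\right) + \frac{19421303}{686644} = 4112 + \frac{19421303}{686644} = \frac{2842901431}{686644}$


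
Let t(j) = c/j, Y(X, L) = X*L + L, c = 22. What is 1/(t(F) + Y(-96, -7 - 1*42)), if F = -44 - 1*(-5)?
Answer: 39/181523 ≈ 0.00021485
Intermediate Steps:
Y(X, L) = L + L*X (Y(X, L) = L*X + L = L + L*X)
F = -39 (F = -44 + 5 = -39)
t(j) = 22/j
1/(t(F) + Y(-96, -7 - 1*42)) = 1/(22/(-39) + (-7 - 1*42)*(1 - 96)) = 1/(22*(-1/39) + (-7 - 42)*(-95)) = 1/(-22/39 - 49*(-95)) = 1/(-22/39 + 4655) = 1/(181523/39) = 39/181523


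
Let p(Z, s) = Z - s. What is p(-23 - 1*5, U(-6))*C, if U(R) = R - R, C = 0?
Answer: 0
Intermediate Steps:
U(R) = 0
p(-23 - 1*5, U(-6))*C = ((-23 - 1*5) - 1*0)*0 = ((-23 - 5) + 0)*0 = (-28 + 0)*0 = -28*0 = 0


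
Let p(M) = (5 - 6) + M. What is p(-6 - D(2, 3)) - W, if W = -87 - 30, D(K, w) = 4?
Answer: 106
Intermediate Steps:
W = -117
p(M) = -1 + M
p(-6 - D(2, 3)) - W = (-1 + (-6 - 1*4)) - 1*(-117) = (-1 + (-6 - 4)) + 117 = (-1 - 10) + 117 = -11 + 117 = 106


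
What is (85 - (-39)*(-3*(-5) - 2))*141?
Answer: 83472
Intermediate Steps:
(85 - (-39)*(-3*(-5) - 2))*141 = (85 - (-39)*(15 - 2))*141 = (85 - (-39)*13)*141 = (85 - 1*(-507))*141 = (85 + 507)*141 = 592*141 = 83472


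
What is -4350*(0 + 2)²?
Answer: -17400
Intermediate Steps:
-4350*(0 + 2)² = -4350*2² = -4350*4 = -17400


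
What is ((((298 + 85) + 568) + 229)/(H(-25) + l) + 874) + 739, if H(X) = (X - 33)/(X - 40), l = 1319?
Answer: 138460809/85793 ≈ 1613.9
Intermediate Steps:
H(X) = (-33 + X)/(-40 + X)
((((298 + 85) + 568) + 229)/(H(-25) + l) + 874) + 739 = ((((298 + 85) + 568) + 229)/((-33 - 25)/(-40 - 25) + 1319) + 874) + 739 = (((383 + 568) + 229)/(-58/(-65) + 1319) + 874) + 739 = ((951 + 229)/(-1/65*(-58) + 1319) + 874) + 739 = (1180/(58/65 + 1319) + 874) + 739 = (1180/(85793/65) + 874) + 739 = (1180*(65/85793) + 874) + 739 = (76700/85793 + 874) + 739 = 75059782/85793 + 739 = 138460809/85793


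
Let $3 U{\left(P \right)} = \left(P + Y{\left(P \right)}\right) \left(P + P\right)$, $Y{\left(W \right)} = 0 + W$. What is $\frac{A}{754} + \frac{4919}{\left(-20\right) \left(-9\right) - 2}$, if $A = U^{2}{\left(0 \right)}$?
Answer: $\frac{4919}{178} \approx 27.635$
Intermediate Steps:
$Y{\left(W \right)} = W$
$U{\left(P \right)} = \frac{4 P^{2}}{3}$ ($U{\left(P \right)} = \frac{\left(P + P\right) \left(P + P\right)}{3} = \frac{2 P 2 P}{3} = \frac{4 P^{2}}{3}$)
$A = 0$ ($A = \left(\frac{4 \cdot 0^{2}}{3}\right)^{2} = \left(\frac{4}{3} \cdot 0\right)^{2} = 0^{2} = 0$)
$\frac{A}{754} + \frac{4919}{\left(-20\right) \left(-9\right) - 2} = \frac{0}{754} + \frac{4919}{\left(-20\right) \left(-9\right) - 2} = 0 \cdot \frac{1}{754} + \frac{4919}{180 - 2} = 0 + \frac{4919}{178} = \frac{4919}{178}$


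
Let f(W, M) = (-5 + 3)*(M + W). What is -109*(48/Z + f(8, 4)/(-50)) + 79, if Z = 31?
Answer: -110123/775 ≈ -142.09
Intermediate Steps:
f(W, M) = -2*M - 2*W (f(W, M) = -2*(M + W) = -2*M - 2*W)
-109*(48/Z + f(8, 4)/(-50)) + 79 = -109*(48/31 + (-2*4 - 2*8)/(-50)) + 79 = -109*(48*(1/31) + (-8 - 16)*(-1/50)) + 79 = -109*(48/31 - 24*(-1/50)) + 79 = -109*(48/31 + 12/25) + 79 = -109*1572/775 + 79 = -171348/775 + 79 = -110123/775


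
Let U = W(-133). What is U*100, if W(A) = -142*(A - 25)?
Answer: 2243600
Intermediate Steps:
W(A) = 3550 - 142*A (W(A) = -142*(-25 + A) = 3550 - 142*A)
U = 22436 (U = 3550 - 142*(-133) = 3550 + 18886 = 22436)
U*100 = 22436*100 = 2243600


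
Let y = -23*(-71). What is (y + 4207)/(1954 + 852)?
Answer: 2920/1403 ≈ 2.0813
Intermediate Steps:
y = 1633
(y + 4207)/(1954 + 852) = (1633 + 4207)/(1954 + 852) = 5840/2806 = 5840*(1/2806) = 2920/1403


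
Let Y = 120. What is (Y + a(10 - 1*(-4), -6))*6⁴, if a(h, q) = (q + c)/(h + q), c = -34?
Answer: 149040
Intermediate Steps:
a(h, q) = (-34 + q)/(h + q) (a(h, q) = (q - 34)/(h + q) = (-34 + q)/(h + q))
(Y + a(10 - 1*(-4), -6))*6⁴ = (120 + (-34 - 6)/((10 - 1*(-4)) - 6))*6⁴ = (120 - 40/((10 + 4) - 6))*1296 = (120 - 40/(14 - 6))*1296 = (120 - 40/8)*1296 = (120 + (⅛)*(-40))*1296 = (120 - 5)*1296 = 115*1296 = 149040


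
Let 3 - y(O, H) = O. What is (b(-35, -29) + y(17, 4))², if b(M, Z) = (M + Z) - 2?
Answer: 6400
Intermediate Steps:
y(O, H) = 3 - O
b(M, Z) = -2 + M + Z
(b(-35, -29) + y(17, 4))² = ((-2 - 35 - 29) + (3 - 1*17))² = (-66 + (3 - 17))² = (-66 - 14)² = (-80)² = 6400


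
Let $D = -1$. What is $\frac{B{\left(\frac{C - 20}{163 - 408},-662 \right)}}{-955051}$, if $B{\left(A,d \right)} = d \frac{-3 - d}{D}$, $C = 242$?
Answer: $- \frac{436258}{955051} \approx -0.45679$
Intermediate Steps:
$B{\left(A,d \right)} = d \left(3 + d\right)$ ($B{\left(A,d \right)} = d \frac{-3 - d}{-1} = d \left(-3 - d\right) \left(-1\right) = d \left(3 + d\right)$)
$\frac{B{\left(\frac{C - 20}{163 - 408},-662 \right)}}{-955051} = \frac{\left(-662\right) \left(3 - 662\right)}{-955051} = \left(-662\right) \left(-659\right) \left(- \frac{1}{955051}\right) = 436258 \left(- \frac{1}{955051}\right) = - \frac{436258}{955051}$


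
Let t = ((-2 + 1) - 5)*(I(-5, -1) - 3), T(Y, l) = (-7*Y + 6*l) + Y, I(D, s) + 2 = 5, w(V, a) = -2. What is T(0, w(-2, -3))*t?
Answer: 0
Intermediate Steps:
I(D, s) = 3 (I(D, s) = -2 + 5 = 3)
T(Y, l) = -6*Y + 6*l
t = 0 (t = ((-2 + 1) - 5)*(3 - 3) = (-1 - 5)*0 = -6*0 = 0)
T(0, w(-2, -3))*t = (-6*0 + 6*(-2))*0 = (0 - 12)*0 = -12*0 = 0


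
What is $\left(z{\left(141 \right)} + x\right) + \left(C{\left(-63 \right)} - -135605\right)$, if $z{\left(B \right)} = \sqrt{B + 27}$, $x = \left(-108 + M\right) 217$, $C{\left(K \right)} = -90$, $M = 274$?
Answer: $171537 + 2 \sqrt{42} \approx 1.7155 \cdot 10^{5}$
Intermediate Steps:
$x = 36022$ ($x = \left(-108 + 274\right) 217 = 166 \cdot 217 = 36022$)
$z{\left(B \right)} = \sqrt{27 + B}$
$\left(z{\left(141 \right)} + x\right) + \left(C{\left(-63 \right)} - -135605\right) = \left(\sqrt{27 + 141} + 36022\right) - -135515 = \left(\sqrt{168} + 36022\right) + \left(-90 + 135605\right) = \left(2 \sqrt{42} + 36022\right) + 135515 = \left(36022 + 2 \sqrt{42}\right) + 135515 = 171537 + 2 \sqrt{42}$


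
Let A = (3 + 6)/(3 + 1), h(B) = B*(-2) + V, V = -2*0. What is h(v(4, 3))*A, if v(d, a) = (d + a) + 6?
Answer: -117/2 ≈ -58.500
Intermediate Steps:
V = 0
v(d, a) = 6 + a + d (v(d, a) = (a + d) + 6 = 6 + a + d)
h(B) = -2*B (h(B) = B*(-2) + 0 = -2*B + 0 = -2*B)
A = 9/4 ≈ 2.2500
h(v(4, 3))*A = -2*(6 + 3 + 4)*(9/4) = -2*13*(9/4) = -26*9/4 = -117/2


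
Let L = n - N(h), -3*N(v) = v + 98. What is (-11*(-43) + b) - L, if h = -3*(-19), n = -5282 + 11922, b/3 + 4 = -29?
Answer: -18953/3 ≈ -6317.7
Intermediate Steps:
b = -99 (b = -12 + 3*(-29) = -12 - 87 = -99)
n = 6640
h = 57
N(v) = -98/3 - v/3 (N(v) = -(v + 98)/3 = -(98 + v)/3 = -98/3 - v/3)
L = 20075/3 (L = 6640 - (-98/3 - 1/3*57) = 6640 - (-98/3 - 19) = 6640 - 1*(-155/3) = 6640 + 155/3 = 20075/3 ≈ 6691.7)
(-11*(-43) + b) - L = (-11*(-43) - 99) - 1*20075/3 = (473 - 99) - 20075/3 = 374 - 20075/3 = -18953/3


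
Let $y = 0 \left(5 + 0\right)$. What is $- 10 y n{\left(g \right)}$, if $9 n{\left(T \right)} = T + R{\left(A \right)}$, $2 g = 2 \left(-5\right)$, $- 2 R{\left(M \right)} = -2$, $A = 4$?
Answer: $0$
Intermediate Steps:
$R{\left(M \right)} = 1$ ($R{\left(M \right)} = \left(- \frac{1}{2}\right) \left(-2\right) = 1$)
$y = 0$ ($y = 0 \cdot 5 = 0$)
$g = -5$ ($g = \frac{2 \left(-5\right)}{2} = \frac{1}{2} \left(-10\right) = -5$)
$n{\left(T \right)} = \frac{1}{9} + \frac{T}{9}$ ($n{\left(T \right)} = \frac{T + 1}{9} = \frac{1 + T}{9} = \frac{1}{9} + \frac{T}{9}$)
$- 10 y n{\left(g \right)} = \left(-10\right) 0 \left(\frac{1}{9} + \frac{1}{9} \left(-5\right)\right) = 0 \left(\frac{1}{9} - \frac{5}{9}\right) = 0 \left(- \frac{4}{9}\right) = 0$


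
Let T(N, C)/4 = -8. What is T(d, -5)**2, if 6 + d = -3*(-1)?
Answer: 1024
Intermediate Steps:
d = -3 (d = -6 - 3*(-1) = -6 + 3 = -3)
T(N, C) = -32 (T(N, C) = 4*(-8) = -32)
T(d, -5)**2 = (-32)**2 = 1024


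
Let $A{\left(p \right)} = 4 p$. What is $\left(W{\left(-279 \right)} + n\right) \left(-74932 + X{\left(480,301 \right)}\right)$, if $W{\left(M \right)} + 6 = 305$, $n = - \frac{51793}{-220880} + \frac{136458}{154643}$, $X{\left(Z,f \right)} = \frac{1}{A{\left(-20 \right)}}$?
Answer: $- \frac{61451782260631375539}{2732603667200} \approx -2.2488 \cdot 10^{7}$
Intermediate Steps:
$X{\left(Z,f \right)} = - \frac{1}{80}$ ($X{\left(Z,f \right)} = \frac{1}{4 \left(-20\right)} = \frac{1}{-80} = - \frac{1}{80}$)
$n = \frac{38150267939}{34157545840}$ ($n = \left(-51793\right) \left(- \frac{1}{220880}\right) + 136458 \cdot \frac{1}{154643} = \frac{51793}{220880} + \frac{136458}{154643} = \frac{38150267939}{34157545840} \approx 1.1169$)
$W{\left(M \right)} = 299$ ($W{\left(M \right)} = -6 + 305 = 299$)
$\left(W{\left(-279 \right)} + n\right) \left(-74932 + X{\left(480,301 \right)}\right) = \left(299 + \frac{38150267939}{34157545840}\right) \left(-74932 - \frac{1}{80}\right) = \frac{10251256474099}{34157545840} \left(- \frac{5994561}{80}\right) = - \frac{61451782260631375539}{2732603667200}$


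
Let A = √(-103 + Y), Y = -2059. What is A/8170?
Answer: I*√2162/8170 ≈ 0.0056912*I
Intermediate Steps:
A = I*√2162 (A = √(-103 - 2059) = √(-2162) = I*√2162 ≈ 46.497*I)
A/8170 = (I*√2162)/8170 = (I*√2162)*(1/8170) = I*√2162/8170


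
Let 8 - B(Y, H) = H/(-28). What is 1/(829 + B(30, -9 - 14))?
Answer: 28/23413 ≈ 0.0011959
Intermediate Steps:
B(Y, H) = 8 + H/28 (B(Y, H) = 8 - H/(-28) = 8 - H*(-1)/28 = 8 - (-1)*H/28 = 8 + H/28)
1/(829 + B(30, -9 - 14)) = 1/(829 + (8 + (-9 - 14)/28)) = 1/(829 + (8 + (1/28)*(-23))) = 1/(829 + (8 - 23/28)) = 1/(829 + 201/28) = 1/(23413/28) = 28/23413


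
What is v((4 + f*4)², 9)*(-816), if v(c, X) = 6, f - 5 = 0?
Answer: -4896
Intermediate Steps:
f = 5 (f = 5 + 0 = 5)
v((4 + f*4)², 9)*(-816) = 6*(-816) = -4896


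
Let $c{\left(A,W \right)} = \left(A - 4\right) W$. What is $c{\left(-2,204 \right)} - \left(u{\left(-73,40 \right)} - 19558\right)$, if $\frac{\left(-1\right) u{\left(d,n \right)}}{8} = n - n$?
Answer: $18334$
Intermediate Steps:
$u{\left(d,n \right)} = 0$ ($u{\left(d,n \right)} = - 8 \left(n - n\right) = \left(-8\right) 0 = 0$)
$c{\left(A,W \right)} = W \left(-4 + A\right)$ ($c{\left(A,W \right)} = \left(-4 + A\right) W = W \left(-4 + A\right)$)
$c{\left(-2,204 \right)} - \left(u{\left(-73,40 \right)} - 19558\right) = 204 \left(-4 - 2\right) - \left(0 - 19558\right) = 204 \left(-6\right) - -19558 = -1224 + 19558 = 18334$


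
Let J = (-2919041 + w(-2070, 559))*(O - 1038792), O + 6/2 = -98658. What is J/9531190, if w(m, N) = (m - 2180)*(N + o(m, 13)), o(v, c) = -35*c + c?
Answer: 3885870446823/9531190 ≈ 4.0770e+5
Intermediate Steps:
O = -98661 (O = -3 - 98658 = -98661)
o(v, c) = -34*c
w(m, N) = (-2180 + m)*(-442 + N) (w(m, N) = (m - 2180)*(N - 34*13) = (-2180 + m)*(N - 442) = (-2180 + m)*(-442 + N))
J = 3885870446823 (J = (-2919041 + (963560 - 2180*559 - 442*(-2070) + 559*(-2070)))*(-98661 - 1038792) = (-2919041 + (963560 - 1218620 + 914940 - 1157130))*(-1137453) = (-2919041 - 497250)*(-1137453) = -3416291*(-1137453) = 3885870446823)
J/9531190 = 3885870446823/9531190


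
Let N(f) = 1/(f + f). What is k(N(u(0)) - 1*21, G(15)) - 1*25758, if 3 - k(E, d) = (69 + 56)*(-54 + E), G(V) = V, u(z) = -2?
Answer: -65395/4 ≈ -16349.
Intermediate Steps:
N(f) = 1/(2*f)
k(E, d) = 6753 - 125*E (k(E, d) = 3 - (69 + 56)*(-54 + E) = 3 - 125*(-54 + E) = 3 - (-6750 + 125*E) = 3 + (6750 - 125*E) = 6753 - 125*E)
k(N(u(0)) - 1*21, G(15)) - 1*25758 = (6753 - 125*((½)/(-2) - 1*21)) - 1*25758 = (6753 - 125*((½)*(-½) - 21)) - 25758 = (6753 - 125*(-¼ - 21)) - 25758 = (6753 - 125*(-85/4)) - 25758 = (6753 + 10625/4) - 25758 = 37637/4 - 25758 = -65395/4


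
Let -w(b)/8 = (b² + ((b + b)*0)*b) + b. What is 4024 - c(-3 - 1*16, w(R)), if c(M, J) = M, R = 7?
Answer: 4043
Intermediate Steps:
w(b) = -8*b - 8*b² (w(b) = -8*((b² + ((b + b)*0)*b) + b) = -8*((b² + ((2*b)*0)*b) + b) = -8*((b² + 0*b) + b) = -8*((b² + 0) + b) = -8*(b² + b) = -8*(b + b²) = -8*b - 8*b²)
4024 - c(-3 - 1*16, w(R)) = 4024 - (-3 - 1*16) = 4024 - (-3 - 16) = 4024 - 1*(-19) = 4024 + 19 = 4043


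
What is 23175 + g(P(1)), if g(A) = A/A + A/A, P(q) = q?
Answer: 23177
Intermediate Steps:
g(A) = 2 (g(A) = 1 + 1 = 2)
23175 + g(P(1)) = 23175 + 2 = 23177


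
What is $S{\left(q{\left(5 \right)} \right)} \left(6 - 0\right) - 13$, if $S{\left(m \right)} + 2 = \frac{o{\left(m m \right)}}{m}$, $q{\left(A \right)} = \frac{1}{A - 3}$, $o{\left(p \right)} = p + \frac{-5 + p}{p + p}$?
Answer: $-136$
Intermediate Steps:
$o{\left(p \right)} = p + \frac{-5 + p}{2 p}$
$q{\left(A \right)} = \frac{1}{-3 + A}$
$S{\left(m \right)} = -2 + \frac{\frac{1}{2} + m^{2} - \frac{5}{2 m^{2}}}{m}$ ($S{\left(m \right)} = -2 + \frac{\frac{1}{2} + m m - \frac{5}{2 m m}}{m} = -2 + \frac{\frac{1}{2} + m^{2} - \frac{5}{2 m^{2}}}{m}$)
$S{\left(q{\left(5 \right)} \right)} \left(6 - 0\right) - 13 = \left(-2 + \frac{1}{-3 + 5} + \frac{1}{2 \frac{1}{-3 + 5}} - \frac{5}{2 \frac{1}{\left(-3 + 5\right)^{3}}}\right) \left(6 - 0\right) - 13 = \left(-2 + \frac{1}{2} + \frac{1}{2 \cdot \frac{1}{2}} - \frac{5}{2 \cdot \frac{1}{8}}\right) \left(6 + 0\right) - 13 = \left(-2 + \frac{1}{2} + \frac{\frac{1}{\frac{1}{2}}}{2} - \frac{5 \frac{1}{(\frac{1}{2})^{3}}}{2}\right) 6 - 13 = \left(-2 + \frac{1}{2} + \frac{1}{2} \cdot 2 - 20\right) 6 - 13 = \left(-2 + \frac{1}{2} + 1 - 20\right) 6 - 13 = \left(- \frac{41}{2}\right) 6 - 13 = -123 - 13 = -136$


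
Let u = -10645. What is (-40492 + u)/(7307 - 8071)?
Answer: 51137/764 ≈ 66.933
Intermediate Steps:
(-40492 + u)/(7307 - 8071) = (-40492 - 10645)/(7307 - 8071) = -51137/(-764) = -51137*(-1/764) = 51137/764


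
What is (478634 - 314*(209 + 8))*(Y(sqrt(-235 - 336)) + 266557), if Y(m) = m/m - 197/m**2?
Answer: 62479467738240/571 ≈ 1.0942e+11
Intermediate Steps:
Y(m) = 1 - 197/m**2
(478634 - 314*(209 + 8))*(Y(sqrt(-235 - 336)) + 266557) = (478634 - 314*(209 + 8))*((1 - 197/(-235 - 336)) + 266557) = (478634 - 314*217)*((1 - 197/(sqrt(-571))**2) + 266557) = (478634 - 68138)*((1 - 197/(I*sqrt(571))**2) + 266557) = 410496*((1 - 197*(-1/571)) + 266557) = 410496*((1 + 197/571) + 266557) = 410496*(768/571 + 266557) = 410496*(152204815/571) = 62479467738240/571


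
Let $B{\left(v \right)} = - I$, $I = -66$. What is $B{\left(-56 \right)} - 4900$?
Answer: $-4834$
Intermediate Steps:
$B{\left(v \right)} = 66$ ($B{\left(v \right)} = \left(-1\right) \left(-66\right) = 66$)
$B{\left(-56 \right)} - 4900 = 66 - 4900 = -4834$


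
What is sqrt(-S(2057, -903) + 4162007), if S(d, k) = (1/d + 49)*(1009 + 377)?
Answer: sqrt(143166314555)/187 ≈ 2023.4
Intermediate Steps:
S(d, k) = 67914 + 1386/d (S(d, k) = (49 + 1/d)*1386 = 67914 + 1386/d)
sqrt(-S(2057, -903) + 4162007) = sqrt(-(67914 + 1386/2057) + 4162007) = sqrt(-(67914 + 1386*(1/2057)) + 4162007) = sqrt(-(67914 + 126/187) + 4162007) = sqrt(-1*12700044/187 + 4162007) = sqrt(-12700044/187 + 4162007) = sqrt(765595265/187) = sqrt(143166314555)/187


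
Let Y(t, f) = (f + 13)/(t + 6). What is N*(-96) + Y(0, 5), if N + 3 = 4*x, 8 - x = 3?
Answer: -1629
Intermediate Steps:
x = 5 (x = 8 - 1*3 = 8 - 3 = 5)
N = 17 (N = -3 + 4*5 = -3 + 20 = 17)
Y(t, f) = (13 + f)/(6 + t)
N*(-96) + Y(0, 5) = 17*(-96) + (13 + 5)/(6 + 0) = -1632 + 18/6 = -1632 + (⅙)*18 = -1632 + 3 = -1629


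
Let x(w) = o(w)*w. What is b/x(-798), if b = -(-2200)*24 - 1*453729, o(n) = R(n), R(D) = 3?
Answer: 133643/798 ≈ 167.47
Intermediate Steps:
o(n) = 3
x(w) = 3*w
b = -400929 (b = -40*(-1320) - 453729 = 52800 - 453729 = -400929)
b/x(-798) = -400929/(3*(-798)) = -400929/(-2394) = -400929*(-1/2394) = 133643/798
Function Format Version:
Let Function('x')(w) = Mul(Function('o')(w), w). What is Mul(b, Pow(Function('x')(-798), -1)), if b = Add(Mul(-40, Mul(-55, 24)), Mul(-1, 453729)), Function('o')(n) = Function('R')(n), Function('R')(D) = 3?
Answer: Rational(133643, 798) ≈ 167.47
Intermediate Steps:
Function('o')(n) = 3
Function('x')(w) = Mul(3, w)
b = -400929 (b = Add(Mul(-40, -1320), -453729) = Add(52800, -453729) = -400929)
Mul(b, Pow(Function('x')(-798), -1)) = Mul(-400929, Pow(Mul(3, -798), -1)) = Mul(-400929, Pow(-2394, -1)) = Mul(-400929, Rational(-1, 2394)) = Rational(133643, 798)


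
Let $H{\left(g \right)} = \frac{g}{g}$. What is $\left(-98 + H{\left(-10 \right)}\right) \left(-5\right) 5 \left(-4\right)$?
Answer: $-9700$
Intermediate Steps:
$H{\left(g \right)} = 1$
$\left(-98 + H{\left(-10 \right)}\right) \left(-5\right) 5 \left(-4\right) = \left(-98 + 1\right) \left(-5\right) 5 \left(-4\right) = - 97 \left(\left(-25\right) \left(-4\right)\right) = \left(-97\right) 100 = -9700$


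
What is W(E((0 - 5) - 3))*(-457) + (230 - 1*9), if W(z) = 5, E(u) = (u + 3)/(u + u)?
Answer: -2064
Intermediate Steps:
E(u) = (3 + u)/(2*u) (E(u) = (3 + u)/((2*u)) = (3 + u)*(1/(2*u)) = (3 + u)/(2*u))
W(E((0 - 5) - 3))*(-457) + (230 - 1*9) = 5*(-457) + (230 - 1*9) = -2285 + (230 - 9) = -2285 + 221 = -2064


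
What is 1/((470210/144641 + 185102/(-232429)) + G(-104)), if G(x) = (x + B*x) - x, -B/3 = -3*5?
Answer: -33618762989/157253293686812 ≈ -0.00021379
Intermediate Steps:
B = 45 (B = -(-9)*5 = -3*(-15) = 45)
G(x) = 45*x (G(x) = (x + 45*x) - x = 46*x - x = 45*x)
1/((470210/144641 + 185102/(-232429)) + G(-104)) = 1/((470210/144641 + 185102/(-232429)) + 45*(-104)) = 1/((470210*(1/144641) + 185102*(-1/232429)) - 4680) = 1/((470210/144641 - 185102/232429) - 4680) = 1/(82517101708/33618762989 - 4680) = 1/(-157253293686812/33618762989) = -33618762989/157253293686812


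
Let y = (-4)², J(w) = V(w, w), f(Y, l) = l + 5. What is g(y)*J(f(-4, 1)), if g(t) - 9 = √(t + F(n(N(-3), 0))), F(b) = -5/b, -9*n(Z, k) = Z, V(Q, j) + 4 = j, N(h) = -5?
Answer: 18 + 2*√7 ≈ 23.292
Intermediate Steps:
f(Y, l) = 5 + l
V(Q, j) = -4 + j
n(Z, k) = -Z/9
J(w) = -4 + w
y = 16
g(t) = 9 + √(-9 + t) (g(t) = 9 + √(t - 5/((-⅑*(-5)))) = 9 + √(t - 5/5/9) = 9 + √(t - 5*9/5) = 9 + √(t - 9) = 9 + √(-9 + t))
g(y)*J(f(-4, 1)) = (9 + √(-9 + 16))*(-4 + (5 + 1)) = (9 + √7)*(-4 + 6) = (9 + √7)*2 = 18 + 2*√7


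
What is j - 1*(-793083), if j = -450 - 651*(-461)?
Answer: 1092744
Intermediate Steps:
j = 299661 (j = -450 + 300111 = 299661)
j - 1*(-793083) = 299661 - 1*(-793083) = 299661 + 793083 = 1092744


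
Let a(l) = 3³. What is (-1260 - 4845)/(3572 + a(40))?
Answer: -6105/3599 ≈ -1.6963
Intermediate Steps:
a(l) = 27
(-1260 - 4845)/(3572 + a(40)) = (-1260 - 4845)/(3572 + 27) = -6105/3599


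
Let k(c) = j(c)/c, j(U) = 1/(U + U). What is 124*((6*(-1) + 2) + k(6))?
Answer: -8897/18 ≈ -494.28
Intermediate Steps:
j(U) = 1/(2*U)
k(c) = 1/(2*c**2) (k(c) = (1/(2*c))/c = 1/(2*c**2))
124*((6*(-1) + 2) + k(6)) = 124*((6*(-1) + 2) + (1/2)/6**2) = 124*((-6 + 2) + (1/2)*(1/36)) = 124*(-4 + 1/72) = 124*(-287/72) = -8897/18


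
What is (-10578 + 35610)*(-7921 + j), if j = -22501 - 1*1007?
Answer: -786730728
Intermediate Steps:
j = -23508 (j = -22501 - 1007 = -23508)
(-10578 + 35610)*(-7921 + j) = (-10578 + 35610)*(-7921 - 23508) = 25032*(-31429) = -786730728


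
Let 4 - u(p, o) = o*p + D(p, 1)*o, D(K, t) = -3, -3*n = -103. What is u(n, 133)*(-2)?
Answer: 24980/3 ≈ 8326.7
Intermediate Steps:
n = 103/3 (n = -⅓*(-103) = 103/3 ≈ 34.333)
u(p, o) = 4 + 3*o - o*p (u(p, o) = 4 - (o*p - 3*o) = 4 - (-3*o + o*p) = 4 + (3*o - o*p) = 4 + 3*o - o*p)
u(n, 133)*(-2) = (4 + 3*133 - 1*133*103/3)*(-2) = (4 + 399 - 13699/3)*(-2) = -12490/3*(-2) = 24980/3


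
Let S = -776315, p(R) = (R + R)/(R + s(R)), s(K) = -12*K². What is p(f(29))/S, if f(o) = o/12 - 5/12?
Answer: 2/17855245 ≈ 1.1201e-7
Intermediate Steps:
f(o) = -5/12 + o/12 (f(o) = o*(1/12) - 5*1/12 = o/12 - 5/12 = -5/12 + o/12)
p(R) = 2*R/(R - 12*R²) (p(R) = (R + R)/(R - 12*R²) = (2*R)/(R - 12*R²) = 2*R/(R - 12*R²))
p(f(29))/S = -2/(-1 + 12*(-5/12 + (1/12)*29))/(-776315) = -2/(-1 + 12*(-5/12 + 29/12))*(-1/776315) = -2/(-1 + 12*2)*(-1/776315) = -2/(-1 + 24)*(-1/776315) = -2/23*(-1/776315) = 2/17855245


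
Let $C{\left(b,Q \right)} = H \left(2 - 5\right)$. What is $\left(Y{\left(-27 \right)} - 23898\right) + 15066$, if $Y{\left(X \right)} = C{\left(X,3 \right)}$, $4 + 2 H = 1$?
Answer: $- \frac{17655}{2} \approx -8827.5$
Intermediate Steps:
$H = - \frac{3}{2}$ ($H = -2 + \frac{1}{2} \cdot 1 = -2 + \frac{1}{2} = - \frac{3}{2} \approx -1.5$)
$C{\left(b,Q \right)} = \frac{9}{2}$ ($C{\left(b,Q \right)} = - \frac{3 \left(2 - 5\right)}{2} = \left(- \frac{3}{2}\right) \left(-3\right) = \frac{9}{2}$)
$Y{\left(X \right)} = \frac{9}{2}$
$\left(Y{\left(-27 \right)} - 23898\right) + 15066 = \left(\frac{9}{2} - 23898\right) + 15066 = - \frac{47787}{2} + 15066 = - \frac{17655}{2}$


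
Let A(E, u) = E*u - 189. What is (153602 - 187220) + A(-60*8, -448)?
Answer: 181233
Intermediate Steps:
A(E, u) = -189 + E*u
(153602 - 187220) + A(-60*8, -448) = (153602 - 187220) + (-189 - 60*8*(-448)) = -33618 + (-189 - 480*(-448)) = -33618 + (-189 + 215040) = -33618 + 214851 = 181233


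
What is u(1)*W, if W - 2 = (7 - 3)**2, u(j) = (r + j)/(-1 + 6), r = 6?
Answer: 126/5 ≈ 25.200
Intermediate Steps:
u(j) = 6/5 + j/5 (u(j) = (6 + j)/(-1 + 6) = (6 + j)/5 = (6 + j)*(1/5) = 6/5 + j/5)
W = 18 (W = 2 + (7 - 3)**2 = 2 + 4**2 = 2 + 16 = 18)
u(1)*W = (6/5 + (1/5)*1)*18 = (6/5 + 1/5)*18 = (7/5)*18 = 126/5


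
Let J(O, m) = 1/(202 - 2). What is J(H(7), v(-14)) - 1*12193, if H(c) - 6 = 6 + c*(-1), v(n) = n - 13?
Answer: -2438599/200 ≈ -12193.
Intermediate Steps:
v(n) = -13 + n
H(c) = 12 - c (H(c) = 6 + (6 + c*(-1)) = 6 + (6 - c) = 12 - c)
J(O, m) = 1/200
J(H(7), v(-14)) - 1*12193 = 1/200 - 1*12193 = 1/200 - 12193 = -2438599/200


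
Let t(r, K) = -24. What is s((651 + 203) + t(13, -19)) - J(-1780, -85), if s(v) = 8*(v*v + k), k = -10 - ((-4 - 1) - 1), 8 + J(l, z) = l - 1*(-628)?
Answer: 5512328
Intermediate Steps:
J(l, z) = 620 + l (J(l, z) = -8 + (l - 1*(-628)) = -8 + (l + 628) = -8 + (628 + l) = 620 + l)
k = -4 (k = -10 - (-5 - 1) = -10 - 1*(-6) = -10 + 6 = -4)
s(v) = -32 + 8*v**2 (s(v) = 8*(v*v - 4) = 8*(v**2 - 4) = 8*(-4 + v**2) = -32 + 8*v**2)
s((651 + 203) + t(13, -19)) - J(-1780, -85) = (-32 + 8*((651 + 203) - 24)**2) - (620 - 1780) = (-32 + 8*(854 - 24)**2) - 1*(-1160) = (-32 + 8*830**2) + 1160 = (-32 + 8*688900) + 1160 = (-32 + 5511200) + 1160 = 5511168 + 1160 = 5512328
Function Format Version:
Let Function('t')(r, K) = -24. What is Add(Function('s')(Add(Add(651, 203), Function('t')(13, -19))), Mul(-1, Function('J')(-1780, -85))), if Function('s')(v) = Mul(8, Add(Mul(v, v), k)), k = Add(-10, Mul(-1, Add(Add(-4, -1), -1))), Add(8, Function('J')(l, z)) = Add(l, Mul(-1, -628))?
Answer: 5512328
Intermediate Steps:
Function('J')(l, z) = Add(620, l) (Function('J')(l, z) = Add(-8, Add(l, Mul(-1, -628))) = Add(-8, Add(l, 628)) = Add(-8, Add(628, l)) = Add(620, l))
k = -4 (k = Add(-10, Mul(-1, Add(-5, -1))) = Add(-10, Mul(-1, -6)) = Add(-10, 6) = -4)
Function('s')(v) = Add(-32, Mul(8, Pow(v, 2))) (Function('s')(v) = Mul(8, Add(Mul(v, v), -4)) = Mul(8, Add(Pow(v, 2), -4)) = Mul(8, Add(-4, Pow(v, 2))) = Add(-32, Mul(8, Pow(v, 2))))
Add(Function('s')(Add(Add(651, 203), Function('t')(13, -19))), Mul(-1, Function('J')(-1780, -85))) = Add(Add(-32, Mul(8, Pow(Add(Add(651, 203), -24), 2))), Mul(-1, Add(620, -1780))) = Add(Add(-32, Mul(8, Pow(Add(854, -24), 2))), Mul(-1, -1160)) = Add(Add(-32, Mul(8, Pow(830, 2))), 1160) = Add(Add(-32, Mul(8, 688900)), 1160) = Add(Add(-32, 5511200), 1160) = Add(5511168, 1160) = 5512328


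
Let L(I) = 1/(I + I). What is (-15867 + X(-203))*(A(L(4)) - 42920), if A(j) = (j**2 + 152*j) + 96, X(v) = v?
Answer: 22012035165/32 ≈ 6.8788e+8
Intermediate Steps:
L(I) = 1/(2*I)
A(j) = 96 + j**2 + 152*j
(-15867 + X(-203))*(A(L(4)) - 42920) = (-15867 - 203)*((96 + ((1/2)/4)**2 + 152*((1/2)/4)) - 42920) = -16070*((96 + ((1/2)*(1/4))**2 + 152*((1/2)*(1/4))) - 42920) = -16070*((96 + (1/8)**2 + 152*(1/8)) - 42920) = -16070*((96 + 1/64 + 19) - 42920) = -16070*(7361/64 - 42920) = -16070*(-2739519/64) = 22012035165/32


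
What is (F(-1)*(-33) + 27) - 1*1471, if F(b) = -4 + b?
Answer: -1279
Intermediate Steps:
(F(-1)*(-33) + 27) - 1*1471 = ((-4 - 1)*(-33) + 27) - 1*1471 = (-5*(-33) + 27) - 1471 = (165 + 27) - 1471 = 192 - 1471 = -1279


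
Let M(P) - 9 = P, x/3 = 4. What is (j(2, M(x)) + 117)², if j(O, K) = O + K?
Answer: 19600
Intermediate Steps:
x = 12 (x = 3*4 = 12)
M(P) = 9 + P
j(O, K) = K + O
(j(2, M(x)) + 117)² = (((9 + 12) + 2) + 117)² = ((21 + 2) + 117)² = (23 + 117)² = 140² = 19600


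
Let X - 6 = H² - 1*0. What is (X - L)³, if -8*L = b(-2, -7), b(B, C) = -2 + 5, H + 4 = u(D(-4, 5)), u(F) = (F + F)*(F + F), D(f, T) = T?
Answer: 401604243908139/512 ≈ 7.8438e+11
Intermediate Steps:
u(F) = 4*F² (u(F) = (2*F)*(2*F) = 4*F²)
H = 96 (H = -4 + 4*5² = -4 + 4*25 = -4 + 100 = 96)
b(B, C) = 3
L = -3/8 (L = -⅛*3 = -3/8 ≈ -0.37500)
X = 9222 (X = 6 + (96² - 1*0) = 6 + (9216 + 0) = 6 + 9216 = 9222)
(X - L)³ = (9222 - 1*(-3/8))³ = (9222 + 3/8)³ = (73779/8)³ = 401604243908139/512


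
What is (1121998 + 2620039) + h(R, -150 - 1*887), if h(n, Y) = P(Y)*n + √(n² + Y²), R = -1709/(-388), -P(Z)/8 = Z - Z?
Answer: 3742037 + √161893271417/388 ≈ 3.7431e+6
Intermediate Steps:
P(Z) = 0 (P(Z) = -8*(Z - Z) = -8*0 = 0)
R = 1709/388 (R = -1709*(-1/388) = 1709/388 ≈ 4.4046)
h(n, Y) = √(Y² + n²) (h(n, Y) = 0*n + √(n² + Y²) = 0 + √(Y² + n²) = √(Y² + n²))
(1121998 + 2620039) + h(R, -150 - 1*887) = (1121998 + 2620039) + √((-150 - 1*887)² + (1709/388)²) = 3742037 + √((-150 - 887)² + 2920681/150544) = 3742037 + √((-1037)² + 2920681/150544) = 3742037 + √(1075369 + 2920681/150544) = 3742037 + √(161893271417/150544) = 3742037 + √161893271417/388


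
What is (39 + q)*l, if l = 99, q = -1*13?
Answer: 2574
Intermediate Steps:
q = -13
(39 + q)*l = (39 - 13)*99 = 26*99 = 2574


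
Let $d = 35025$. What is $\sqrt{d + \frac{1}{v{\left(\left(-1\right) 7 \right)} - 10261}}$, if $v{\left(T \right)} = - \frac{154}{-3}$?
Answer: $\frac{3 \sqrt{3650911192682}}{30629} \approx 187.15$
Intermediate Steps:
$v{\left(T \right)} = \frac{154}{3}$ ($v{\left(T \right)} = \left(-154\right) \left(- \frac{1}{3}\right) = \frac{154}{3}$)
$\sqrt{d + \frac{1}{v{\left(\left(-1\right) 7 \right)} - 10261}} = \sqrt{35025 + \frac{1}{\frac{154}{3} - 10261}} = \sqrt{35025 + \frac{1}{- \frac{30629}{3}}} = \sqrt{35025 - \frac{3}{30629}} = \sqrt{\frac{1072780722}{30629}} = \frac{3 \sqrt{3650911192682}}{30629}$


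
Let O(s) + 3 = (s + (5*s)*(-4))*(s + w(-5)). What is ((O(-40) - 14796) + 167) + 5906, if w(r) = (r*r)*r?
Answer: -134126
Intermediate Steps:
w(r) = r³ (w(r) = r²*r = r³)
O(s) = -3 - 19*s*(-125 + s) (O(s) = -3 + (s + (5*s)*(-4))*(s + (-5)³) = -3 + (s - 20*s)*(s - 125) = -3 + (-19*s)*(-125 + s) = -3 - 19*s*(-125 + s))
((O(-40) - 14796) + 167) + 5906 = (((-3 - 19*(-40)² + 2375*(-40)) - 14796) + 167) + 5906 = (((-3 - 19*1600 - 95000) - 14796) + 167) + 5906 = (((-3 - 30400 - 95000) - 14796) + 167) + 5906 = ((-125403 - 14796) + 167) + 5906 = (-140199 + 167) + 5906 = -140032 + 5906 = -134126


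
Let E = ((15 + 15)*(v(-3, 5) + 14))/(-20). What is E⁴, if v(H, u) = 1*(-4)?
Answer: 50625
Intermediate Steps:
v(H, u) = -4
E = -15 (E = ((15 + 15)*(-4 + 14))/(-20) = (30*10)*(-1/20) = 300*(-1/20) = -15)
E⁴ = (-15)⁴ = 50625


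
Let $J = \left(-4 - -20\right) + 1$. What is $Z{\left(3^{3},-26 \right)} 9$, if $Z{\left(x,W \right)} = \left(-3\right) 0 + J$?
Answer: $153$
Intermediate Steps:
$J = 17$ ($J = \left(-4 + 20\right) + 1 = 16 + 1 = 17$)
$Z{\left(x,W \right)} = 17$ ($Z{\left(x,W \right)} = \left(-3\right) 0 + 17 = 0 + 17 = 17$)
$Z{\left(3^{3},-26 \right)} 9 = 17 \cdot 9 = 153$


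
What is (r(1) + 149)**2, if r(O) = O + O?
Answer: 22801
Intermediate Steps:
r(O) = 2*O
(r(1) + 149)**2 = (2*1 + 149)**2 = (2 + 149)**2 = 151**2 = 22801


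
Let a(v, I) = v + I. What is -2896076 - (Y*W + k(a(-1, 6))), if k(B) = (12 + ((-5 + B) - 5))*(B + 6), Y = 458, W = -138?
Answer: -2832949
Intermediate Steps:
a(v, I) = I + v
k(B) = (2 + B)*(6 + B) (k(B) = (12 + (-10 + B))*(6 + B) = (2 + B)*(6 + B))
-2896076 - (Y*W + k(a(-1, 6))) = -2896076 - (458*(-138) + (12 + (6 - 1)² + 8*(6 - 1))) = -2896076 - (-63204 + (12 + 5² + 8*5)) = -2896076 - (-63204 + (12 + 25 + 40)) = -2896076 - (-63204 + 77) = -2896076 - 1*(-63127) = -2896076 + 63127 = -2832949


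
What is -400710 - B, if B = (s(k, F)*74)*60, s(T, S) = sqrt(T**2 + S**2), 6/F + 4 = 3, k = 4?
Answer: -400710 - 8880*sqrt(13) ≈ -4.3273e+5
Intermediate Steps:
F = -6 (F = 6/(-4 + 3) = 6/(-1) = 6*(-1) = -6)
s(T, S) = sqrt(S**2 + T**2)
B = 8880*sqrt(13) (B = (sqrt((-6)**2 + 4**2)*74)*60 = (sqrt(36 + 16)*74)*60 = (sqrt(52)*74)*60 = ((2*sqrt(13))*74)*60 = (148*sqrt(13))*60 = 8880*sqrt(13) ≈ 32017.)
-400710 - B = -400710 - 8880*sqrt(13)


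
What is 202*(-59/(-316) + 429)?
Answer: 13697923/158 ≈ 86696.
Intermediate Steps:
202*(-59/(-316) + 429) = 202*(-59*(-1/316) + 429) = 202*(59/316 + 429) = 202*(135623/316) = 13697923/158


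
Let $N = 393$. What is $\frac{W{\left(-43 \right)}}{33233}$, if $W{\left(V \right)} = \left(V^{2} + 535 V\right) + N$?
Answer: $- \frac{20763}{33233} \approx -0.62477$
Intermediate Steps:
$W{\left(V \right)} = 393 + V^{2} + 535 V$ ($W{\left(V \right)} = \left(V^{2} + 535 V\right) + 393 = 393 + V^{2} + 535 V$)
$\frac{W{\left(-43 \right)}}{33233} = \frac{393 + \left(-43\right)^{2} + 535 \left(-43\right)}{33233} = \left(393 + 1849 - 23005\right) \frac{1}{33233} = \left(-20763\right) \frac{1}{33233} = - \frac{20763}{33233}$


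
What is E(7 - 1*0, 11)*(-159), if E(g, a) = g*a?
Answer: -12243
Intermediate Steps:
E(g, a) = a*g
E(7 - 1*0, 11)*(-159) = (11*(7 - 1*0))*(-159) = (11*(7 + 0))*(-159) = (11*7)*(-159) = 77*(-159) = -12243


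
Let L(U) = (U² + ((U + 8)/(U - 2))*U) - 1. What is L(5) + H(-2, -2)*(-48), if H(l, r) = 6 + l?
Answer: -439/3 ≈ -146.33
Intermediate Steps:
L(U) = -1 + U² + U*(8 + U)/(-2 + U) (L(U) = (U² + ((8 + U)/(-2 + U))*U) - 1 = (U² + U*(8 + U)/(-2 + U)) - 1 = -1 + U² + U*(8 + U)/(-2 + U))
L(5) + H(-2, -2)*(-48) = (2 + 5³ - 1*5² + 7*5)/(-2 + 5) + (6 - 2)*(-48) = (2 + 125 - 1*25 + 35)/3 + 4*(-48) = (2 + 125 - 25 + 35)/3 - 192 = (⅓)*137 - 192 = 137/3 - 192 = -439/3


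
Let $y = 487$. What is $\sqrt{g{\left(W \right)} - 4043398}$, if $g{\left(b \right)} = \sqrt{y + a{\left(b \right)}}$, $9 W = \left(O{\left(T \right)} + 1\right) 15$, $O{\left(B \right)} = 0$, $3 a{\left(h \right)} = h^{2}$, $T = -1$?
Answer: $\frac{\sqrt{-36390582 + \sqrt{39522}}}{3} \approx 2010.8 i$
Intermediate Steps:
$a{\left(h \right)} = \frac{h^{2}}{3}$
$W = \frac{5}{3}$ ($W = \frac{\left(0 + 1\right) 15}{9} = \frac{1 \cdot 15}{9} = \frac{1}{9} \cdot 15 = \frac{5}{3} \approx 1.6667$)
$g{\left(b \right)} = \sqrt{487 + \frac{b^{2}}{3}}$
$\sqrt{g{\left(W \right)} - 4043398} = \sqrt{\frac{\sqrt{4383 + 3 \left(\frac{5}{3}\right)^{2}}}{3} - 4043398} = \sqrt{\frac{\sqrt{4383 + 3 \cdot \frac{25}{9}}}{3} - 4043398} = \sqrt{\frac{\sqrt{4383 + \frac{25}{3}}}{3} - 4043398} = \sqrt{\frac{\sqrt{\frac{13174}{3}}}{3} - 4043398} = \sqrt{\frac{\frac{1}{3} \sqrt{39522}}{3} - 4043398} = \sqrt{\frac{\sqrt{39522}}{9} - 4043398} = \sqrt{-4043398 + \frac{\sqrt{39522}}{9}}$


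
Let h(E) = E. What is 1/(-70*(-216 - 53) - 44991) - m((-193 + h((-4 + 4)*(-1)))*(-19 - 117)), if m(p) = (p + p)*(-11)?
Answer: 15106826415/26161 ≈ 5.7746e+5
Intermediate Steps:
m(p) = -22*p (m(p) = (2*p)*(-11) = -22*p)
1/(-70*(-216 - 53) - 44991) - m((-193 + h((-4 + 4)*(-1)))*(-19 - 117)) = 1/(-70*(-216 - 53) - 44991) - (-22)*(-193 + (-4 + 4)*(-1))*(-19 - 117) = 1/(-70*(-269) - 44991) - (-22)*(-193 + 0*(-1))*(-136) = 1/(18830 - 44991) - (-22)*(-193 + 0)*(-136) = 1/(-26161) - (-22)*(-193*(-136)) = -1/26161 - (-22)*26248 = -1/26161 - 1*(-577456) = -1/26161 + 577456 = 15106826415/26161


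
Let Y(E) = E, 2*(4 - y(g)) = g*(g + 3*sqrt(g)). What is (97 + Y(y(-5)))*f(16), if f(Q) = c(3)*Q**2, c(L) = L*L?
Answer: 203904 + 17280*I*sqrt(5) ≈ 2.039e+5 + 38639.0*I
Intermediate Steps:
c(L) = L**2
y(g) = 4 - g*(g + 3*sqrt(g))/2
f(Q) = 9*Q**2 (f(Q) = 3**2*Q**2 = 9*Q**2)
(97 + Y(y(-5)))*f(16) = (97 + (4 - (-15)*I*sqrt(5)/2 - 1/2*(-5)**2))*(9*16**2) = (97 + (4 - (-15)*I*sqrt(5)/2 - 1/2*25))*(9*256) = (97 + (4 + 15*I*sqrt(5)/2 - 25/2))*2304 = (97 + (-17/2 + 15*I*sqrt(5)/2))*2304 = (177/2 + 15*I*sqrt(5)/2)*2304 = 203904 + 17280*I*sqrt(5)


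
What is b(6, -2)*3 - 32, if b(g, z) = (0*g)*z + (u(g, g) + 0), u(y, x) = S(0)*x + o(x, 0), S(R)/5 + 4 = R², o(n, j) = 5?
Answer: -377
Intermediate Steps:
S(R) = -20 + 5*R²
u(y, x) = 5 - 20*x (u(y, x) = (-20 + 5*0²)*x + 5 = (-20 + 5*0)*x + 5 = (-20 + 0)*x + 5 = -20*x + 5 = 5 - 20*x)
b(g, z) = 5 - 20*g (b(g, z) = (0*g)*z + ((5 - 20*g) + 0) = 0*z + (5 - 20*g) = 0 + (5 - 20*g) = 5 - 20*g)
b(6, -2)*3 - 32 = (5 - 20*6)*3 - 32 = (5 - 120)*3 - 32 = -115*3 - 32 = -345 - 32 = -377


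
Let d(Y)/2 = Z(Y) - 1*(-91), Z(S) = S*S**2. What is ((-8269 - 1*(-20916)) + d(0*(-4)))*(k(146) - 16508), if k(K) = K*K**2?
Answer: 39713811612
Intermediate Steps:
k(K) = K**3
Z(S) = S**3
d(Y) = 182 + 2*Y**3 (d(Y) = 2*(Y**3 - 1*(-91)) = 2*(Y**3 + 91) = 2*(91 + Y**3) = 182 + 2*Y**3)
((-8269 - 1*(-20916)) + d(0*(-4)))*(k(146) - 16508) = ((-8269 - 1*(-20916)) + (182 + 2*(0*(-4))**3))*(146**3 - 16508) = ((-8269 + 20916) + (182 + 2*0**3))*(3112136 - 16508) = (12647 + (182 + 2*0))*3095628 = (12647 + (182 + 0))*3095628 = (12647 + 182)*3095628 = 12829*3095628 = 39713811612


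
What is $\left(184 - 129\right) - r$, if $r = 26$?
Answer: $29$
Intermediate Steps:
$\left(184 - 129\right) - r = \left(184 - 129\right) - 26 = 55 - 26 = 29$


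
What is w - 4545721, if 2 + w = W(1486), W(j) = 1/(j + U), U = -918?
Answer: -2581970663/568 ≈ -4.5457e+6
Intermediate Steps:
W(j) = 1/(-918 + j) (W(j) = 1/(j - 918) = 1/(-918 + j))
w = -1135/568 (w = -2 + 1/(-918 + 1486) = -2 + 1/568 = -1135/568 ≈ -1.9982)
w - 4545721 = -1135/568 - 4545721 = -2581970663/568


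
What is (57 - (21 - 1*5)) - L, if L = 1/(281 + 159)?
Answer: 18039/440 ≈ 40.998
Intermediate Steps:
L = 1/440 ≈ 0.0022727
(57 - (21 - 1*5)) - L = (57 - (21 - 1*5)) - 1*1/440 = (57 - (21 - 5)) - 1/440 = (57 - 1*16) - 1/440 = (57 - 16) - 1/440 = 41 - 1/440 = 18039/440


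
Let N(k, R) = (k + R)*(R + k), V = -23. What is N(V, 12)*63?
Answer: 7623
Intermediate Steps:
N(k, R) = (R + k)² (N(k, R) = (R + k)*(R + k) = (R + k)²)
N(V, 12)*63 = (12 - 23)²*63 = (-11)²*63 = 121*63 = 7623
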